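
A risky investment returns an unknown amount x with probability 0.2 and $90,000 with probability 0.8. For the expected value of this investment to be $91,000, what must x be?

0.2·x + 0.8·90000 = 91000
0.2·x = 91000 − 72000 = 19000
x = 19000 / 0.2 = 95000

x = $95,000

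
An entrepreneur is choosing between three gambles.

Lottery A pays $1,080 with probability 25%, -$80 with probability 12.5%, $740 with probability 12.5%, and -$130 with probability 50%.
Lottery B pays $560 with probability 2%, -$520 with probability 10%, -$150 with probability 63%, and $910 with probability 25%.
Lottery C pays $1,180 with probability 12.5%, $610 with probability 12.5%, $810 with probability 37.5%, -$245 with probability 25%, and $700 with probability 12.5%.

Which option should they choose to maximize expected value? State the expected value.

Lottery C ($553.75)

Lottery A = 0.25 × 1080 + 0.125 × (-80) + 0.125 × 740 + 0.5 × (-130) = 270 − 10 + 92.5 − 65 = 287.5
Lottery B = 0.02 × 560 + 0.1 × (-520) + 0.63 × (-150) + 0.25 × 910 = 11.2 − 52 − 94.5 + 227.5 = 92.2
Lottery C = 0.125 × 1180 + 0.125 × 610 + 0.375 × 810 + 0.25 × (-245) + 0.125 × 700 = 147.5 + 76.25 + 303.75 − 61.25 + 87.5 = 553.75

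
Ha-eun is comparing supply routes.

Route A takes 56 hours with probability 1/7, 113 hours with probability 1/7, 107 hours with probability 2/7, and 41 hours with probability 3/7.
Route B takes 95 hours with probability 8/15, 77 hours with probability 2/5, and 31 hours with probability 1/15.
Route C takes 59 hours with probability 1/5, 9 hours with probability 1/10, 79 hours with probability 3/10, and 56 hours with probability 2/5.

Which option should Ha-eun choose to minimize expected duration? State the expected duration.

Route C (58.8 hours)

Route A = 1/7 × 56 + 1/7 × 113 + 2/7 × 107 + 3/7 × 41 = 8 + 16.1429 + 30.5714 + 17.5714 = 72.2857
Route B = 8/15 × 95 + 2/5 × 77 + 1/15 × 31 = 50.6667 + 30.8 + 2.0667 = 83.5333
Route C = 1/5 × 59 + 1/10 × 9 + 3/10 × 79 + 2/5 × 56 = 11.8 + 0.9 + 23.7 + 22.4 = 58.8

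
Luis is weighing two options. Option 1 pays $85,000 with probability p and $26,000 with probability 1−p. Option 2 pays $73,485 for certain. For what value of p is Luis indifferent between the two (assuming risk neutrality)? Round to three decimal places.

p = 0.805

p·85000 + (1−p)·26000 = 73485
59000p + 26000 = 73485
p = (73485 − 26000) / 59000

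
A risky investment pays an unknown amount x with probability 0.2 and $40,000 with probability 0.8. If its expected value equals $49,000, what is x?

0.2·x + 0.8·40000 = 49000
0.2·x = 49000 − 32000 = 17000
x = 17000 / 0.2 = 85000

x = $85,000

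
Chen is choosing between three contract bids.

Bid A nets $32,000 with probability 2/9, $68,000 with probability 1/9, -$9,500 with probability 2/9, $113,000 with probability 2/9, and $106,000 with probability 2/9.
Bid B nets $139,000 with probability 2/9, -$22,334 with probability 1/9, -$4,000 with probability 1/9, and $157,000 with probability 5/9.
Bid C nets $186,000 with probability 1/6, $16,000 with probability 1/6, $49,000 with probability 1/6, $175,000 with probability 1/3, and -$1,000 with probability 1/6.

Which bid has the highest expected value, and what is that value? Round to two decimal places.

Bid B ($115,185.11)

Bid A = 2/9 × 32000 + 1/9 × 68000 + 2/9 × (-9500) + 2/9 × 113000 + 2/9 × 106000 = 7111.1111 + 7555.5556 − 2111.1111 + 25111.1111 + 23555.5556 = 61222.2222
Bid B = 2/9 × 139000 + 1/9 × (-22334) + 1/9 × (-4000) + 5/9 × 157000 = 30888.8889 − 2481.5556 − 444.4444 + 87222.2222 = 115185.1111
Bid C = 1/6 × 186000 + 1/6 × 16000 + 1/6 × 49000 + 1/3 × 175000 + 1/6 × (-1000) = 31000 + 2666.6667 + 8166.6667 + 58333.3333 − 166.6667 = 100000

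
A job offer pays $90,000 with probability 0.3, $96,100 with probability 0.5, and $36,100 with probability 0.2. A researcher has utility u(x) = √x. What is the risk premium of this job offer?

$2,181

E[u] = 0.3·√90000 + 0.5·√96100 + 0.2·√36100 = 0.3·300 + 0.5·310 + 0.2·190 = 283
CE = (283)² = 80089
Risk premium = EV − CE = 82270 − 80089 = 2181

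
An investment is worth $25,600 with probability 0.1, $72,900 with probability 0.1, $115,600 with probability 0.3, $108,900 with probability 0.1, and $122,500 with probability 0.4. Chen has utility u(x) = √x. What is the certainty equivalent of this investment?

$101,124

E[u] = 0.1·√25600 + 0.1·√72900 + 0.3·√115600 + 0.1·√108900 + 0.4·√122500 = 0.1·160 + 0.1·270 + 0.3·340 + 0.1·330 + 0.4·350 = 318
CE = (318)² = 101124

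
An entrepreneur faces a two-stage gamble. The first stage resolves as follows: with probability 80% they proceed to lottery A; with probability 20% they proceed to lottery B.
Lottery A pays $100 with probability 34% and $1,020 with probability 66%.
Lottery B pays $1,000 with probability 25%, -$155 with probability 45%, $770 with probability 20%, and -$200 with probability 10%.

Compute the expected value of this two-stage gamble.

EV(A) = 0.34 × 100 + 0.66 × 1020 = 34 + 673.2 = 707.2
EV(B) = 0.25 × 1000 + 0.45 × (-155) + 0.2 × 770 + 0.1 × (-200) = 250 − 69.75 + 154 − 20 = 314.25
Overall = 0.8 × 707.2 + 0.2 × 314.25 = 565.76 + 62.85 = 628.61

$628.61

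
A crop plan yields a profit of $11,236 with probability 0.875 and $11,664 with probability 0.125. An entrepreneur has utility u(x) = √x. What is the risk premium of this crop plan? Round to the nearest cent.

E[u] = 0.875·√11236 + 0.125·√11664 = 0.875·106 + 0.125·108 = 106.25
CE = (106.25)² = 11289.0625
Risk premium = EV − CE = 11289.5 − 11289.0625 = 0.4375

$0.44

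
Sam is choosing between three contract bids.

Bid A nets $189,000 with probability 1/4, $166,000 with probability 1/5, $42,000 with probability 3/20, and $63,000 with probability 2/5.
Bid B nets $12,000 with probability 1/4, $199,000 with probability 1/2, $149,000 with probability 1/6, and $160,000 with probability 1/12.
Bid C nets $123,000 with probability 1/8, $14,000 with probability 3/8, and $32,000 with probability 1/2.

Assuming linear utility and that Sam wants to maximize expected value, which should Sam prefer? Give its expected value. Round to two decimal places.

Bid B ($140,666.67)

Bid A = 1/4 × 189000 + 1/5 × 166000 + 3/20 × 42000 + 2/5 × 63000 = 47250 + 33200 + 6300 + 25200 = 111950
Bid B = 1/4 × 12000 + 1/2 × 199000 + 1/6 × 149000 + 1/12 × 160000 = 3000 + 99500 + 24833.3333 + 13333.3333 = 140666.6667
Bid C = 1/8 × 123000 + 3/8 × 14000 + 1/2 × 32000 = 15375 + 5250 + 16000 = 36625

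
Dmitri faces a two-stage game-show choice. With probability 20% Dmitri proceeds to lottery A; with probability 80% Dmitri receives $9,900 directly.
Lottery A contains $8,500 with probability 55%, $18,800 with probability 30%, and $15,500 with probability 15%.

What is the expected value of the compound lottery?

$10,448

EV(A) = 0.55 × 8500 + 0.3 × 18800 + 0.15 × 15500 = 4675 + 5640 + 2325 = 12640
Branch B: 9900 (certain)
Overall = 0.2 × 12640 + 0.8 × 9900 = 2528 + 7920 = 10448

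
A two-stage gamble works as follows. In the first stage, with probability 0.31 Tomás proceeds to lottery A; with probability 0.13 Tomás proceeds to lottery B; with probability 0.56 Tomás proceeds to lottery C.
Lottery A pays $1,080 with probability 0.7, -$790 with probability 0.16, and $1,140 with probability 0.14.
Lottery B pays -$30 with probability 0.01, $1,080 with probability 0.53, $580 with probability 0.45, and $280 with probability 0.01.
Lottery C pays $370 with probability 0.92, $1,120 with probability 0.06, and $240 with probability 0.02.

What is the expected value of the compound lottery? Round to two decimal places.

$584.26

EV(A) = 0.7 × 1080 + 0.16 × (-790) + 0.14 × 1140 = 756 − 126.4 + 159.6 = 789.2
EV(B) = 0.01 × (-30) + 0.53 × 1080 + 0.45 × 580 + 0.01 × 280 = -0.3 + 572.4 + 261 + 2.8 = 835.9
EV(C) = 0.92 × 370 + 0.06 × 1120 + 0.02 × 240 = 340.4 + 67.2 + 4.8 = 412.4
Overall = 0.31 × 789.2 + 0.13 × 835.9 + 0.56 × 412.4 = 244.652 + 108.667 + 230.944 = 584.263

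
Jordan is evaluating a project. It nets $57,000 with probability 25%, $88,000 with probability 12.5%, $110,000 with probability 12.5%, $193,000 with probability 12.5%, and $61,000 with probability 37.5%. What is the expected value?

$86,000

EV = 0.25 × 57000 + 0.125 × 88000 + 0.125 × 110000 + 0.125 × 193000 + 0.375 × 61000 = 14250 + 11000 + 13750 + 24125 + 22875 = 86000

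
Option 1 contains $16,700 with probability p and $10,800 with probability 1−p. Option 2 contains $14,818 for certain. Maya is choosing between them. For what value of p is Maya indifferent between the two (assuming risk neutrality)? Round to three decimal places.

p = 0.681

p·16700 + (1−p)·10800 = 14818
5900p + 10800 = 14818
p = (14818 − 10800) / 5900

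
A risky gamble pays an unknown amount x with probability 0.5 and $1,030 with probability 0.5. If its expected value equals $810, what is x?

0.5·x + 0.5·1030 = 810
0.5·x = 810 − 515 = 295
x = 295 / 0.5 = 590

x = $590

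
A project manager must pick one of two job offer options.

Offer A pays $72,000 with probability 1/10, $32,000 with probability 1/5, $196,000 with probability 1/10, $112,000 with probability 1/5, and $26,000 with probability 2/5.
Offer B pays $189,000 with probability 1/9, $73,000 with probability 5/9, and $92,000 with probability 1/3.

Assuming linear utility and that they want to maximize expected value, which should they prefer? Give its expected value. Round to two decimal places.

Offer A = 1/10 × 72000 + 1/5 × 32000 + 1/10 × 196000 + 1/5 × 112000 + 2/5 × 26000 = 7200 + 6400 + 19600 + 22400 + 10400 = 66000
Offer B = 1/9 × 189000 + 5/9 × 73000 + 1/3 × 92000 = 21000 + 40555.5556 + 30666.6667 = 92222.2222

Offer B ($92,222.22)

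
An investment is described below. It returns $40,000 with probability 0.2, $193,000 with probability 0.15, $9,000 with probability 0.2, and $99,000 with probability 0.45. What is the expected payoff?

EV = 0.2 × 40000 + 0.15 × 193000 + 0.2 × 9000 + 0.45 × 99000 = 8000 + 28950 + 1800 + 44550 = 83300

$83,300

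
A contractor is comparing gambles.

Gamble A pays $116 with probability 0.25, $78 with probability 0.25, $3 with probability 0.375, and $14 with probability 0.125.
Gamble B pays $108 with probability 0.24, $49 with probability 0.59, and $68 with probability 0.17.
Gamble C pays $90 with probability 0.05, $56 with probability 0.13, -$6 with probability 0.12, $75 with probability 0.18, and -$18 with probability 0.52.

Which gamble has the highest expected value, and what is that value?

Gamble A = 0.25 × 116 + 0.25 × 78 + 0.375 × 3 + 0.125 × 14 = 29 + 19.5 + 1.125 + 1.75 = 51.375
Gamble B = 0.24 × 108 + 0.59 × 49 + 0.17 × 68 = 25.92 + 28.91 + 11.56 = 66.39
Gamble C = 0.05 × 90 + 0.13 × 56 + 0.12 × (-6) + 0.18 × 75 + 0.52 × (-18) = 4.5 + 7.28 − 0.72 + 13.5 − 9.36 = 15.2

Gamble B ($66.39)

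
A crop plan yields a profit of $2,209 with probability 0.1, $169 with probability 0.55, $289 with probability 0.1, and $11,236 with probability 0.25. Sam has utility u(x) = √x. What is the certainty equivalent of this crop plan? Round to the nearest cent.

E[u] = 0.1·√2209 + 0.55·√169 + 0.1·√289 + 0.25·√11236 = 0.1·47 + 0.55·13 + 0.1·17 + 0.25·106 = 40.05
CE = (40.05)² = 1604.0025

$1,604.00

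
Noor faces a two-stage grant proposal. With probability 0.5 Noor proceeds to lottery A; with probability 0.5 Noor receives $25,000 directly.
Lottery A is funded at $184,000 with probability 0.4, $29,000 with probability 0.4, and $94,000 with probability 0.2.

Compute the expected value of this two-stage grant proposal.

EV(A) = 0.4 × 184000 + 0.4 × 29000 + 0.2 × 94000 = 73600 + 11600 + 18800 = 104000
Branch B: 25000 (certain)
Overall = 0.5 × 104000 + 0.5 × 25000 = 52000 + 12500 = 64500

$64,500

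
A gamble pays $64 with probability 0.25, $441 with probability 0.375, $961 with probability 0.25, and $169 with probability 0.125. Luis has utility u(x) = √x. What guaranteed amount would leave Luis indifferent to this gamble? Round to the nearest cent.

$370.56

E[u] = 0.25·√64 + 0.375·√441 + 0.25·√961 + 0.125·√169 = 0.25·8 + 0.375·21 + 0.25·31 + 0.125·13 = 19.25
CE = (19.25)² = 370.5625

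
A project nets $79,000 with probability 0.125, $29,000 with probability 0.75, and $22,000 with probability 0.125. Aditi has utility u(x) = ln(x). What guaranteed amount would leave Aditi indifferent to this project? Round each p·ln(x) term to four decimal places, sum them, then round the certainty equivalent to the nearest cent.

E[u] = 0.125·ln(79000) + 0.75·ln(29000) + 0.125·ln(22000) = 1.4097 + 7.7063 + 1.2498 = 10.3658
CE = e^10.3658 ≈ 31754.83

$31,754.83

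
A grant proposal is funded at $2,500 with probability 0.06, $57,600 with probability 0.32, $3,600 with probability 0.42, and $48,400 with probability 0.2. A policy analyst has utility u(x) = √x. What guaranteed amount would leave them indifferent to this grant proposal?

E[u] = 0.06·√2500 + 0.32·√57600 + 0.42·√3600 + 0.2·√48400 = 0.06·50 + 0.32·240 + 0.42·60 + 0.2·220 = 149
CE = (149)² = 22201

$22,201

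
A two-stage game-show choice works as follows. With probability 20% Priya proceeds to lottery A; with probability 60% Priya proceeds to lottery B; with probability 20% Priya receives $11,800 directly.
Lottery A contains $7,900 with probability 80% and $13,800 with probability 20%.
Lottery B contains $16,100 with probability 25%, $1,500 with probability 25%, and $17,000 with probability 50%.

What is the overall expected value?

EV(A) = 0.8 × 7900 + 0.2 × 13800 = 6320 + 2760 = 9080
EV(B) = 0.25 × 16100 + 0.25 × 1500 + 0.5 × 17000 = 4025 + 375 + 8500 = 12900
Branch C: 11800 (certain)
Overall = 0.2 × 9080 + 0.6 × 12900 + 0.2 × 11800 = 1816 + 7740 + 2360 = 11916

$11,916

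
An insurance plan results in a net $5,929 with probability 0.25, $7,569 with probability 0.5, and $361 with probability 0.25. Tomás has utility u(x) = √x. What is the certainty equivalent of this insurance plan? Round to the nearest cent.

$4,556.25

E[u] = 0.25·√5929 + 0.5·√7569 + 0.25·√361 = 0.25·77 + 0.5·87 + 0.25·19 = 67.5
CE = (67.5)² = 4556.25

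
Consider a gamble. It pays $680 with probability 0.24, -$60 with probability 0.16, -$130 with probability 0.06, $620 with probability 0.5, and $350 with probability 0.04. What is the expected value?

$469.80

EV = 0.24 × 680 + 0.16 × (-60) + 0.06 × (-130) + 0.5 × 620 + 0.04 × 350 = 163.2 − 9.6 − 7.8 + 310 + 14 = 469.8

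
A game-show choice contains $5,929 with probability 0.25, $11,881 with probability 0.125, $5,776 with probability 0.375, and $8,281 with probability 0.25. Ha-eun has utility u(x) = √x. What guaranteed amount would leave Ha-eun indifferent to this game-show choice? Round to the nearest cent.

E[u] = 0.25·√5929 + 0.125·√11881 + 0.375·√5776 + 0.25·√8281 = 0.25·77 + 0.125·109 + 0.375·76 + 0.25·91 = 84.125
CE = (84.125)² = 7077.015625

$7,077.02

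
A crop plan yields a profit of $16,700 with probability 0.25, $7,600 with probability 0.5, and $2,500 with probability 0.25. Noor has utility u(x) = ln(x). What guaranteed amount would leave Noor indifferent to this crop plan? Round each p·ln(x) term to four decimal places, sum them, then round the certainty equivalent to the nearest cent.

$7,007.95

E[u] = 0.25·ln(16700) + 0.5·ln(7600) + 0.25·ln(2500) = 2.4308 + 4.4680 + 1.9560 = 8.8548
CE = e^8.8548 ≈ 7007.95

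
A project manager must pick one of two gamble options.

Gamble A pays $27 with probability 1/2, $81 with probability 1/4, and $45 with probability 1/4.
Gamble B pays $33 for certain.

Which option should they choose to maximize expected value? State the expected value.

Gamble A ($45)

Gamble A = 1/2 × 27 + 1/4 × 81 + 1/4 × 45 = 13.5 + 20.25 + 11.25 = 45
Gamble B: 33 (certain)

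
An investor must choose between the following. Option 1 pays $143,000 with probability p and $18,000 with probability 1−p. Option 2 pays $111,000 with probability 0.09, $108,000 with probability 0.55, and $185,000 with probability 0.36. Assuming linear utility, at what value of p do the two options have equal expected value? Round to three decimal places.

EV(Option 2) = 0.09 × 111000 + 0.55 × 108000 + 0.36 × 185000 = 9990 + 59400 + 66600 = 135990
p·143000 + (1−p)·18000 = 135990
125000p + 18000 = 135990
p = (135990 − 18000) / 125000

p = 0.944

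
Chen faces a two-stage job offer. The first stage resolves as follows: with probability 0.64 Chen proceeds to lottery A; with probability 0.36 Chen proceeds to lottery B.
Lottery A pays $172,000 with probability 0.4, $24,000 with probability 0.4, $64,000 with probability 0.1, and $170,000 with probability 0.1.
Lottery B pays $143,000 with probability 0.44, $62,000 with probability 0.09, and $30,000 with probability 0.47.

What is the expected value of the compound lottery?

EV(A) = 0.4 × 172000 + 0.4 × 24000 + 0.1 × 64000 + 0.1 × 170000 = 68800 + 9600 + 6400 + 17000 = 101800
EV(B) = 0.44 × 143000 + 0.09 × 62000 + 0.47 × 30000 = 62920 + 5580 + 14100 = 82600
Overall = 0.64 × 101800 + 0.36 × 82600 = 65152 + 29736 = 94888

$94,888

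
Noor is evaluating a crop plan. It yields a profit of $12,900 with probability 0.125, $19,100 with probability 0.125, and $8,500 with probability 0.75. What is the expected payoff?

EV = 0.125 × 12900 + 0.125 × 19100 + 0.75 × 8500 = 1612.5 + 2387.5 + 6375 = 10375

$10,375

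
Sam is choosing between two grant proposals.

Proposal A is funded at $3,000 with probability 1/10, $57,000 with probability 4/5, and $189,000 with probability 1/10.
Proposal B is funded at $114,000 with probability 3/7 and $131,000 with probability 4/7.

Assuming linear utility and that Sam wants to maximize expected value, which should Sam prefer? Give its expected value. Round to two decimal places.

Proposal A = 1/10 × 3000 + 4/5 × 57000 + 1/10 × 189000 = 300 + 45600 + 18900 = 64800
Proposal B = 3/7 × 114000 + 4/7 × 131000 = 48857.1429 + 74857.1429 = 123714.2857

Proposal B ($123,714.29)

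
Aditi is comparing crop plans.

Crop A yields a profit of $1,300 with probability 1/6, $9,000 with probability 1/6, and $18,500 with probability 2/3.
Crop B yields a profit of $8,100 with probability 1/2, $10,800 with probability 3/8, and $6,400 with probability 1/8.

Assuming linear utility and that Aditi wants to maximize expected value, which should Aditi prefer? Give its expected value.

Crop A ($14,050)

Crop A = 1/6 × 1300 + 1/6 × 9000 + 2/3 × 18500 = 216.6667 + 1500 + 12333.3333 = 14050
Crop B = 1/2 × 8100 + 3/8 × 10800 + 1/8 × 6400 = 4050 + 4050 + 800 = 8900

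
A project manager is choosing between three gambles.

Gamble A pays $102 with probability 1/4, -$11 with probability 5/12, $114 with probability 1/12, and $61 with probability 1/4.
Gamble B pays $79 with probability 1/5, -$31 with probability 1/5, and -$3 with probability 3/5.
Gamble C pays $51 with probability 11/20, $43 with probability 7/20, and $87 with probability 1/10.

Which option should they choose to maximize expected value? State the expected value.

Gamble A = 1/4 × 102 + 5/12 × (-11) + 1/12 × 114 + 1/4 × 61 = 25.5 − 4.5833 + 9.5 + 15.25 = 45.6667
Gamble B = 1/5 × 79 + 1/5 × (-31) + 3/5 × (-3) = 15.8 − 6.2 − 1.8 = 7.8
Gamble C = 11/20 × 51 + 7/20 × 43 + 1/10 × 87 = 28.05 + 15.05 + 8.7 = 51.8

Gamble C ($51.80)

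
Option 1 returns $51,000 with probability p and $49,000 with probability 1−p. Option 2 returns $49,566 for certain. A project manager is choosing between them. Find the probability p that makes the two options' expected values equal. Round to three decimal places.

p = 0.283

p·51000 + (1−p)·49000 = 49566
2000p + 49000 = 49566
p = (49566 − 49000) / 2000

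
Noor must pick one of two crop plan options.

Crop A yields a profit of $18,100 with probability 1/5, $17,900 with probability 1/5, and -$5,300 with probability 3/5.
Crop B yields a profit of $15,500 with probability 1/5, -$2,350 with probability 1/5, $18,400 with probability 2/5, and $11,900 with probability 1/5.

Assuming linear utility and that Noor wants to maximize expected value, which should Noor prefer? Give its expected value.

Crop B ($12,370)

Crop A = 1/5 × 18100 + 1/5 × 17900 + 3/5 × (-5300) = 3620 + 3580 − 3180 = 4020
Crop B = 1/5 × 15500 + 1/5 × (-2350) + 2/5 × 18400 + 1/5 × 11900 = 3100 − 470 + 7360 + 2380 = 12370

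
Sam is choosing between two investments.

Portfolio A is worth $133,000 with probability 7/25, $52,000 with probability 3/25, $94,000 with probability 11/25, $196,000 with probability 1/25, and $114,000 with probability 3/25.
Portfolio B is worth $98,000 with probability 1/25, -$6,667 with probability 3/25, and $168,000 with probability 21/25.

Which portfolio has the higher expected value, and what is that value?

Portfolio A = 7/25 × 133000 + 3/25 × 52000 + 11/25 × 94000 + 1/25 × 196000 + 3/25 × 114000 = 37240 + 6240 + 41360 + 7840 + 13680 = 106360
Portfolio B = 1/25 × 98000 + 3/25 × (-6667) + 21/25 × 168000 = 3920 − 800.04 + 141120 = 144239.96

Portfolio B ($144,239.96)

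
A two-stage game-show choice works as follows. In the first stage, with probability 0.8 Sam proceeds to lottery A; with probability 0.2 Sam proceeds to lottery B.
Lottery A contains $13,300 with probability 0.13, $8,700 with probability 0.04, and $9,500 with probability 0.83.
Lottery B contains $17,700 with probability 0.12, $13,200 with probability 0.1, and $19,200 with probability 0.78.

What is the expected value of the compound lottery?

$11,653.60

EV(A) = 0.13 × 13300 + 0.04 × 8700 + 0.83 × 9500 = 1729 + 348 + 7885 = 9962
EV(B) = 0.12 × 17700 + 0.1 × 13200 + 0.78 × 19200 = 2124 + 1320 + 14976 = 18420
Overall = 0.8 × 9962 + 0.2 × 18420 = 7969.6 + 3684 = 11653.6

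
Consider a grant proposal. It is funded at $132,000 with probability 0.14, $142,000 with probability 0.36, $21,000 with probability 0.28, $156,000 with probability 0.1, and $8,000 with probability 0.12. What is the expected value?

$92,040

EV = 0.14 × 132000 + 0.36 × 142000 + 0.28 × 21000 + 0.1 × 156000 + 0.12 × 8000 = 18480 + 51120 + 5880 + 15600 + 960 = 92040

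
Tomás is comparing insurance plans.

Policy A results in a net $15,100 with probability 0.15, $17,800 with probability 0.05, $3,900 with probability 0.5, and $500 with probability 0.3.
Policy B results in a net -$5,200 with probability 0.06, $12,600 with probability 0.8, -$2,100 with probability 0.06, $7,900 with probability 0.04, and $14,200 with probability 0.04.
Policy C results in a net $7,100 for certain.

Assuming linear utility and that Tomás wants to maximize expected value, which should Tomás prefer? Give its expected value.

Policy A = 0.15 × 15100 + 0.05 × 17800 + 0.5 × 3900 + 0.3 × 500 = 2265 + 890 + 1950 + 150 = 5255
Policy B = 0.06 × (-5200) + 0.8 × 12600 + 0.06 × (-2100) + 0.04 × 7900 + 0.04 × 14200 = -312 + 10080 − 126 + 316 + 568 = 10526
Policy C: 7100 (certain)

Policy B ($10,526)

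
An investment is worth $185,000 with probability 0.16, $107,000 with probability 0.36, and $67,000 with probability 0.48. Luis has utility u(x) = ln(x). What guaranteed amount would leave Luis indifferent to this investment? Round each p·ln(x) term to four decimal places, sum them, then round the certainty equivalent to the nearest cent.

E[u] = 0.16·ln(185000) + 0.36·ln(107000) + 0.48·ln(67000) = 1.9405 + 4.1690 + 5.3340 = 11.4435
CE = e^11.4435 ≈ 93292.97

$93,292.97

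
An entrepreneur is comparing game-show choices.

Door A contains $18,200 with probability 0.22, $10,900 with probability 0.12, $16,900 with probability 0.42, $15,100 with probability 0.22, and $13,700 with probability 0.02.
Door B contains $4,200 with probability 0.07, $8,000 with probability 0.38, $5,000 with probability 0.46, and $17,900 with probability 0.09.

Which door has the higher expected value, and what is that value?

Door A ($16,006)

Door A = 0.22 × 18200 + 0.12 × 10900 + 0.42 × 16900 + 0.22 × 15100 + 0.02 × 13700 = 4004 + 1308 + 7098 + 3322 + 274 = 16006
Door B = 0.07 × 4200 + 0.38 × 8000 + 0.46 × 5000 + 0.09 × 17900 = 294 + 3040 + 2300 + 1611 = 7245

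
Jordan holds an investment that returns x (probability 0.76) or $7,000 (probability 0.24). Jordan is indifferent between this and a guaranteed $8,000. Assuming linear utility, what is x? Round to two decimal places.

x = $8,315.79

0.76·x + 0.24·7000 = 8000
0.76·x = 8000 − 1680 = 6320
x = 6320 / 0.76 = 8315.7895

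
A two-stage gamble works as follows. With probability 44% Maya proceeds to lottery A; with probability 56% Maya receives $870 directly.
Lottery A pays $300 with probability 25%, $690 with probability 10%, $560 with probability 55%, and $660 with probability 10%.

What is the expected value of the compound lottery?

EV(A) = 0.25 × 300 + 0.1 × 690 + 0.55 × 560 + 0.1 × 660 = 75 + 69 + 308 + 66 = 518
Branch B: 870 (certain)
Overall = 0.44 × 518 + 0.56 × 870 = 227.92 + 487.2 = 715.12

$715.12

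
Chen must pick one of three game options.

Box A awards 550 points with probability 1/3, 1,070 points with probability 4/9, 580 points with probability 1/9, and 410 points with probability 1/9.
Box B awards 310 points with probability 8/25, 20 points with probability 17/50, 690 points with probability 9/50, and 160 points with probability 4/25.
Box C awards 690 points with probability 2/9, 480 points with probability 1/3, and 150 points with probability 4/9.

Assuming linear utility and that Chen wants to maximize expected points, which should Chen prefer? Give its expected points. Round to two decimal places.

Box A = 1/3 × 550 + 4/9 × 1070 + 1/9 × 580 + 1/9 × 410 = 183.3333 + 475.5556 + 64.4444 + 45.5556 = 768.8889
Box B = 8/25 × 310 + 17/50 × 20 + 9/50 × 690 + 4/25 × 160 = 99.2 + 6.8 + 124.2 + 25.6 = 255.8
Box C = 2/9 × 690 + 1/3 × 480 + 4/9 × 150 = 153.3333 + 160 + 66.6667 = 380

Box A (768.89 points)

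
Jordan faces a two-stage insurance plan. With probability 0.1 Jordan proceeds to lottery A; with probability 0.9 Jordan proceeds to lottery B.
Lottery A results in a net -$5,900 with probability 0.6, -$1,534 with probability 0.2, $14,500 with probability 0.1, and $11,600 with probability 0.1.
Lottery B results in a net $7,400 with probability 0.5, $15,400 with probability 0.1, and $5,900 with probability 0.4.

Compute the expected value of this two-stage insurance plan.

$6,716.32

EV(A) = 0.6 × (-5900) + 0.2 × (-1534) + 0.1 × 14500 + 0.1 × 11600 = -3540 − 306.8 + 1450 + 1160 = -1236.8
EV(B) = 0.5 × 7400 + 0.1 × 15400 + 0.4 × 5900 = 3700 + 1540 + 2360 = 7600
Overall = 0.1 × (-1236.8) + 0.9 × 7600 = -123.68 + 6840 = 6716.32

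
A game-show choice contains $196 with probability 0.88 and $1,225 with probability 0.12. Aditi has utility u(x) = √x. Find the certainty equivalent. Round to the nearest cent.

$272.91

E[u] = 0.88·√196 + 0.12·√1225 = 0.88·14 + 0.12·35 = 16.52
CE = (16.52)² = 272.9104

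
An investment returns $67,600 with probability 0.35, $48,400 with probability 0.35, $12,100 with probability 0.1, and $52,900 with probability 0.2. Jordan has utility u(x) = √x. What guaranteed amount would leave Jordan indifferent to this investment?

E[u] = 0.35·√67600 + 0.35·√48400 + 0.1·√12100 + 0.2·√52900 = 0.35·260 + 0.35·220 + 0.1·110 + 0.2·230 = 225
CE = (225)² = 50625

$50,625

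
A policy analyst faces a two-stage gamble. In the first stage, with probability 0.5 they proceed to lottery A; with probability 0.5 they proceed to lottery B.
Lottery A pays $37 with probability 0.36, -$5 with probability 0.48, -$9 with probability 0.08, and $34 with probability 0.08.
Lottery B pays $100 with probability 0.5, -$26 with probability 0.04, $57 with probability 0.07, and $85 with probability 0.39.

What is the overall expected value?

EV(A) = 0.36 × 37 + 0.48 × (-5) + 0.08 × (-9) + 0.08 × 34 = 13.32 − 2.4 − 0.72 + 2.72 = 12.92
EV(B) = 0.5 × 100 + 0.04 × (-26) + 0.07 × 57 + 0.39 × 85 = 50 − 1.04 + 3.99 + 33.15 = 86.1
Overall = 0.5 × 12.92 + 0.5 × 86.1 = 6.46 + 43.05 = 49.51

$49.51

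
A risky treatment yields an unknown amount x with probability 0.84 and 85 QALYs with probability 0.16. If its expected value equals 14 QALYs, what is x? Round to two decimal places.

0.84·x + 0.16·85 = 14
0.84·x = 14 − 13.6 = 0.4
x = 0.4 / 0.84 = 0.4762

x = 0.48 QALYs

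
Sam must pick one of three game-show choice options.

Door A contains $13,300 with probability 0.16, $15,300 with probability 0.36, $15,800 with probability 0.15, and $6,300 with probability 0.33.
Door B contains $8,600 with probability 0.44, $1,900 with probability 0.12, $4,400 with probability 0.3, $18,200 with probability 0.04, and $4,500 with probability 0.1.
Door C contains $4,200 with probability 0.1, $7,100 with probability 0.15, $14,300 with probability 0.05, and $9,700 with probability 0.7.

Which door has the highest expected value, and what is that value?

Door A ($12,085)

Door A = 0.16 × 13300 + 0.36 × 15300 + 0.15 × 15800 + 0.33 × 6300 = 2128 + 5508 + 2370 + 2079 = 12085
Door B = 0.44 × 8600 + 0.12 × 1900 + 0.3 × 4400 + 0.04 × 18200 + 0.1 × 4500 = 3784 + 228 + 1320 + 728 + 450 = 6510
Door C = 0.1 × 4200 + 0.15 × 7100 + 0.05 × 14300 + 0.7 × 9700 = 420 + 1065 + 715 + 6790 = 8990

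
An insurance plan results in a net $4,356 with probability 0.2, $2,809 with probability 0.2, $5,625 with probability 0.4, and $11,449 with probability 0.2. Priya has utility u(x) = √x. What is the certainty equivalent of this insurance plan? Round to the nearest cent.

$5,655.04

E[u] = 0.2·√4356 + 0.2·√2809 + 0.4·√5625 + 0.2·√11449 = 0.2·66 + 0.2·53 + 0.4·75 + 0.2·107 = 75.2
CE = (75.2)² = 5655.04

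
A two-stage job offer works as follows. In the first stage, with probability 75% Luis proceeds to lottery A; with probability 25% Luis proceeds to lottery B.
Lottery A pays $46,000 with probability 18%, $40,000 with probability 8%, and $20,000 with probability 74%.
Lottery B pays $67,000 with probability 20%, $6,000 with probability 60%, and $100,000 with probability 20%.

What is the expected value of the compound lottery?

$28,960

EV(A) = 0.18 × 46000 + 0.08 × 40000 + 0.74 × 20000 = 8280 + 3200 + 14800 = 26280
EV(B) = 0.2 × 67000 + 0.6 × 6000 + 0.2 × 100000 = 13400 + 3600 + 20000 = 37000
Overall = 0.75 × 26280 + 0.25 × 37000 = 19710 + 9250 = 28960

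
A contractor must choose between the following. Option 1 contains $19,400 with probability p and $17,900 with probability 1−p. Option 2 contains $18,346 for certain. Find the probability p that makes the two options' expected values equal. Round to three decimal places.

p·19400 + (1−p)·17900 = 18346
1500p + 17900 = 18346
p = (18346 − 17900) / 1500

p = 0.297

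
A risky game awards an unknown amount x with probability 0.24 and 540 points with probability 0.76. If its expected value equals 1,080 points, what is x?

0.24·x + 0.76·540 = 1080
0.24·x = 1080 − 410.4 = 669.6
x = 669.6 / 0.24 = 2790

x = 2,790 points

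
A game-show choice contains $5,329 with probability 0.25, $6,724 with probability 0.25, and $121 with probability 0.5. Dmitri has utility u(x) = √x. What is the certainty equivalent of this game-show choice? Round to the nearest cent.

E[u] = 0.25·√5329 + 0.25·√6724 + 0.5·√121 = 0.25·73 + 0.25·82 + 0.5·11 = 44.25
CE = (44.25)² = 1958.0625

$1,958.06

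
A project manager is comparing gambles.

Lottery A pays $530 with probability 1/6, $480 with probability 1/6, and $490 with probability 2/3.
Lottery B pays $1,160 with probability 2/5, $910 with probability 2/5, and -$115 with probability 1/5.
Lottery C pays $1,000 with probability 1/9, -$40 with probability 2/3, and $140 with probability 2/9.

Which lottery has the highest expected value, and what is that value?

Lottery A = 1/6 × 530 + 1/6 × 480 + 2/3 × 490 = 88.3333 + 80 + 326.6667 = 495
Lottery B = 2/5 × 1160 + 2/5 × 910 + 1/5 × (-115) = 464 + 364 − 23 = 805
Lottery C = 1/9 × 1000 + 2/3 × (-40) + 2/9 × 140 = 111.1111 − 26.6667 + 31.1111 = 115.5556

Lottery B ($805)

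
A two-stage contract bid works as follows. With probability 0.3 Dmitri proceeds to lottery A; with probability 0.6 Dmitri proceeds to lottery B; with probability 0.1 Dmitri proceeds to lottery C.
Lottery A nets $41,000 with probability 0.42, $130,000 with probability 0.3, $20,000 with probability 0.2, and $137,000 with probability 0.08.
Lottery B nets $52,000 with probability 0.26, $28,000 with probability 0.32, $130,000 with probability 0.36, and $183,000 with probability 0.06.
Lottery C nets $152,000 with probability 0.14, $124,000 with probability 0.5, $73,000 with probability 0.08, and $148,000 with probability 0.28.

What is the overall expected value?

EV(A) = 0.42 × 41000 + 0.3 × 130000 + 0.2 × 20000 + 0.08 × 137000 = 17220 + 39000 + 4000 + 10960 = 71180
EV(B) = 0.26 × 52000 + 0.32 × 28000 + 0.36 × 130000 + 0.06 × 183000 = 13520 + 8960 + 46800 + 10980 = 80260
EV(C) = 0.14 × 152000 + 0.5 × 124000 + 0.08 × 73000 + 0.28 × 148000 = 21280 + 62000 + 5840 + 41440 = 130560
Overall = 0.3 × 71180 + 0.6 × 80260 + 0.1 × 130560 = 21354 + 48156 + 13056 = 82566

$82,566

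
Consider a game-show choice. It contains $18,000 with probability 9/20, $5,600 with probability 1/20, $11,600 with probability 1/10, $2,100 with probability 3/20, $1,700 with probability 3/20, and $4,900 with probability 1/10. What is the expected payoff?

EV = 9/20 × 18000 + 1/20 × 5600 + 1/10 × 11600 + 3/20 × 2100 + 3/20 × 1700 + 1/10 × 4900 = 8100 + 280 + 1160 + 315 + 255 + 490 = 10600

$10,600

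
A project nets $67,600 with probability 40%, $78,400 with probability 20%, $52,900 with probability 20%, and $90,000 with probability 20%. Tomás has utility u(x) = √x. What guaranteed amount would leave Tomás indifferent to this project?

$70,756

E[u] = 0.4·√67600 + 0.2·√78400 + 0.2·√52900 + 0.2·√90000 = 0.4·260 + 0.2·280 + 0.2·230 + 0.2·300 = 266
CE = (266)² = 70756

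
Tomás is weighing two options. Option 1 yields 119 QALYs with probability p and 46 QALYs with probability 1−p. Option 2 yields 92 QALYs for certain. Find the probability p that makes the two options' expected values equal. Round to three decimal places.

p = 0.630

p·119 + (1−p)·46 = 92
73p + 46 = 92
p = (92 − 46) / 73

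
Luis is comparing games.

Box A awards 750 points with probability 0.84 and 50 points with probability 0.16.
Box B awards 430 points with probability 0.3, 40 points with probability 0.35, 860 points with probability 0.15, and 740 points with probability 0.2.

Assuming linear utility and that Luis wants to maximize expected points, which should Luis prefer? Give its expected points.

Box A (638 points)

Box A = 0.84 × 750 + 0.16 × 50 = 630 + 8 = 638
Box B = 0.3 × 430 + 0.35 × 40 + 0.15 × 860 + 0.2 × 740 = 129 + 14 + 129 + 148 = 420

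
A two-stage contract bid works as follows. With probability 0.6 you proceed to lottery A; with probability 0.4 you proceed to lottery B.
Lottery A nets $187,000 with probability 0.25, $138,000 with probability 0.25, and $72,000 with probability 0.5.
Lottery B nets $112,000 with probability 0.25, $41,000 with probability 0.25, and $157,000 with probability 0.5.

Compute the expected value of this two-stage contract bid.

$117,050

EV(A) = 0.25 × 187000 + 0.25 × 138000 + 0.5 × 72000 = 46750 + 34500 + 36000 = 117250
EV(B) = 0.25 × 112000 + 0.25 × 41000 + 0.5 × 157000 = 28000 + 10250 + 78500 = 116750
Overall = 0.6 × 117250 + 0.4 × 116750 = 70350 + 46700 = 117050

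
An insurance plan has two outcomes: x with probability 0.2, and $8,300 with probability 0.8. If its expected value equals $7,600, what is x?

x = $4,800

0.2·x + 0.8·8300 = 7600
0.2·x = 7600 − 6640 = 960
x = 960 / 0.2 = 4800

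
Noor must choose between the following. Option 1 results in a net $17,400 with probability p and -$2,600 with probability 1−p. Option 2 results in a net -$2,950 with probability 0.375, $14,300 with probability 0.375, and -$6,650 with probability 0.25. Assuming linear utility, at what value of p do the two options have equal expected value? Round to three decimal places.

EV(Option 2) = 0.375 × (-2950) + 0.375 × 14300 + 0.25 × (-6650) = -1106.25 + 5362.5 − 1662.5 = 2593.75
p·17400 + (1−p)·(-2600) = 2593.75
20000p − 2600 = 2593.75
p = (2593.75 + 2600) / 20000

p = 0.260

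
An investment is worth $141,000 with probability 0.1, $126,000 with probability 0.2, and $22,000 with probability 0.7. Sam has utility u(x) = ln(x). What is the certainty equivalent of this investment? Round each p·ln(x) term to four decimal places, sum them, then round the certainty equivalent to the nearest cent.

$37,560.19

E[u] = 0.1·ln(141000) + 0.2·ln(126000) + 0.7·ln(22000) = 1.1857 + 2.3488 + 6.9992 = 10.5337
CE = e^10.5337 ≈ 37560.19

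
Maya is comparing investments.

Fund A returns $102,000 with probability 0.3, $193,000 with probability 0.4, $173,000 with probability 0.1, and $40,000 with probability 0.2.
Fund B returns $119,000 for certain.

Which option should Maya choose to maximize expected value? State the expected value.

Fund A ($133,100)

Fund A = 0.3 × 102000 + 0.4 × 193000 + 0.1 × 173000 + 0.2 × 40000 = 30600 + 77200 + 17300 + 8000 = 133100
Fund B: 119000 (certain)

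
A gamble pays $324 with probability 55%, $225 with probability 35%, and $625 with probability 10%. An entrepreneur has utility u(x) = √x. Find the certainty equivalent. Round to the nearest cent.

$311.52

E[u] = 0.55·√324 + 0.35·√225 + 0.1·√625 = 0.55·18 + 0.35·15 + 0.1·25 = 17.65
CE = (17.65)² = 311.5225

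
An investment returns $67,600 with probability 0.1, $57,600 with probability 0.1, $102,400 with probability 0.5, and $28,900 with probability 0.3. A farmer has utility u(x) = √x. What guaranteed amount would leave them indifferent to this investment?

E[u] = 0.1·√67600 + 0.1·√57600 + 0.5·√102400 + 0.3·√28900 = 0.1·260 + 0.1·240 + 0.5·320 + 0.3·170 = 261
CE = (261)² = 68121

$68,121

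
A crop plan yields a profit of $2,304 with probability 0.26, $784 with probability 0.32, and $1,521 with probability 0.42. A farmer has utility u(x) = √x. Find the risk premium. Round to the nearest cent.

$58.39

E[u] = 0.26·√2304 + 0.32·√784 + 0.42·√1521 = 0.26·48 + 0.32·28 + 0.42·39 = 37.82
CE = (37.82)² = 1430.3524
Risk premium = EV − CE = 1488.74 − 1430.3524 = 58.3876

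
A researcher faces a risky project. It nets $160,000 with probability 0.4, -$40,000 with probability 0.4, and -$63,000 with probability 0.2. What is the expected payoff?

$35,400

EV = 0.4 × 160000 + 0.4 × (-40000) + 0.2 × (-63000) = 64000 − 16000 − 12600 = 35400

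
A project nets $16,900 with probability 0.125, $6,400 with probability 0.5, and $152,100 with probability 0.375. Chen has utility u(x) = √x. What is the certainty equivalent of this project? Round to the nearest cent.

E[u] = 0.125·√16900 + 0.5·√6400 + 0.375·√152100 = 0.125·130 + 0.5·80 + 0.375·390 = 202.5
CE = (202.5)² = 41006.25

$41,006.25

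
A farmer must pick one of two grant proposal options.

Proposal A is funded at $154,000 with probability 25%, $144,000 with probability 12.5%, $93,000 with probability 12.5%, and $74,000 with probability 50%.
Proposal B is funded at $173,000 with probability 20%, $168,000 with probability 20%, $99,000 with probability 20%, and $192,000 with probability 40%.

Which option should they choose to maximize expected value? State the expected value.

Proposal B ($164,800)

Proposal A = 0.25 × 154000 + 0.125 × 144000 + 0.125 × 93000 + 0.5 × 74000 = 38500 + 18000 + 11625 + 37000 = 105125
Proposal B = 0.2 × 173000 + 0.2 × 168000 + 0.2 × 99000 + 0.4 × 192000 = 34600 + 33600 + 19800 + 76800 = 164800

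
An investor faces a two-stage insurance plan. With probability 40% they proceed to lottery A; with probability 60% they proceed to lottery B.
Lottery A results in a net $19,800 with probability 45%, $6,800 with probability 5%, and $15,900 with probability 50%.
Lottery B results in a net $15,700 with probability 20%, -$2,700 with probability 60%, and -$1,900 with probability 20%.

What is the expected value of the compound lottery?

EV(A) = 0.45 × 19800 + 0.05 × 6800 + 0.5 × 15900 = 8910 + 340 + 7950 = 17200
EV(B) = 0.2 × 15700 + 0.6 × (-2700) + 0.2 × (-1900) = 3140 − 1620 − 380 = 1140
Overall = 0.4 × 17200 + 0.6 × 1140 = 6880 + 684 = 7564

$7,564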